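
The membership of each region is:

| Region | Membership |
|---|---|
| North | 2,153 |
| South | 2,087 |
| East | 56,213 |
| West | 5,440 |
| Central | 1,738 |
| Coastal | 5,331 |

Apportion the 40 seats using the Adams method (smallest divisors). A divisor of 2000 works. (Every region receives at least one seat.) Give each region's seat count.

North 2; South 2; East 29; West 3; Central 1; Coastal 3

With modified divisor 2000: modified quotas North 1.077, South 1.044, East 28.107, West 2.720, Central 0.869, Coastal 2.666.
Rounding up: North 2, South 2, East 29, West 3, Central 1, Coastal 3 (total 40).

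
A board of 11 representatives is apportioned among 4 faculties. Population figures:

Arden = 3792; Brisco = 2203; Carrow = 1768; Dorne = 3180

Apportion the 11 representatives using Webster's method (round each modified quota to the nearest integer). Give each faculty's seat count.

Arden=4, Brisco=2, Carrow=2, Dorne=3

Standard divisor 10943/11 ≈ 994.818; standard quotas: Arden 3.812, Brisco 2.214, Carrow 1.777, Dorne 3.197.
Rounding to the nearest integer gives Arden 4, Brisco 2, Carrow 2, Dorne 3 — total 11, matching the house size, so no adjustment is needed.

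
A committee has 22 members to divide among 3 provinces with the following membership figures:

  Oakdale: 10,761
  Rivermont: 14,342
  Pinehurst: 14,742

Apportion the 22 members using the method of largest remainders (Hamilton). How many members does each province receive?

Total 39845; standard divisor 39845/22 ≈ 1811.136.
Standard quotas: Oakdale 5.9416, Rivermont 7.9188, Pinehurst 8.1396.
Lower quotas: Oakdale 5, Rivermont 7, Pinehurst 8 (sum 20, leaving 2 seats).
Remainders in descending order: Oakdale 0.9416, Rivermont 0.9188, Pinehurst 0.1396.
Largest remainders: Oakdale, Rivermont receive the extra seats.

Oakdale 6, Rivermont 8, Pinehurst 8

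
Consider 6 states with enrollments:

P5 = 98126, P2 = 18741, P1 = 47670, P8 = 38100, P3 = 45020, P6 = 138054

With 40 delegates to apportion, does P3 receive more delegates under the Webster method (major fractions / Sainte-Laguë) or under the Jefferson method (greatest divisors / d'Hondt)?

Webster: P5 10, P2 2, P1 5, P8 4, P3 5, P6 14.
Jefferson: P5 10, P2 2, P1 5, P8 4, P3 4, P6 15.
P3 gets 5 under Webster and 4 under Jefferson.

Webster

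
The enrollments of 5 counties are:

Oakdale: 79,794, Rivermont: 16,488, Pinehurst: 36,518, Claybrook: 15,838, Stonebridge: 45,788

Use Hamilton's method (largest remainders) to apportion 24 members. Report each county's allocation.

Oakdale: 10, Rivermont: 2, Pinehurst: 4, Claybrook: 2, Stonebridge: 6

Standard divisor: 194426 ÷ 24 ≈ 8101.083.
Standard quotas: Oakdale 9.8498, Rivermont 2.0353, Pinehurst 4.5078, Claybrook 1.9550, Stonebridge 5.6521.
Lower quotas: Oakdale 9, Rivermont 2, Pinehurst 4, Claybrook 1, Stonebridge 5 (sum 21, leaving 3 seats).
Remainders in descending order: Claybrook 0.9550, Oakdale 0.8498, Stonebridge 0.6521, Pinehurst 0.5078, Rivermont 0.0353.
The surplus seats go to Claybrook, Oakdale, Stonebridge.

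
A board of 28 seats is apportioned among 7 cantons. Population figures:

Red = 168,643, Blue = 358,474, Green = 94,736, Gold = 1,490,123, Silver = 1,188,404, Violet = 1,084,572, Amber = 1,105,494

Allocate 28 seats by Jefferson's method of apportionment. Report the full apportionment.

Red: 0, Blue: 2, Green: 0, Gold: 8, Silver: 6, Violet: 6, Amber: 6

Standard divisor 5490446/28 ≈ 196087.357; standard quotas: Red 0.860, Blue 1.828, Green 0.483, Gold 7.599, Silver 6.061, Violet 5.531, Amber 5.638.
Rounding down gives 0, 1, 0, 7, 6, 5, 5 = 24 seats, so the divisor must be adjusted.
With modified divisor 174500: modified quotas Red 0.966, Blue 2.054, Green 0.543, Gold 8.539, Silver 6.810, Violet 6.215, Amber 6.335.
Rounding down: Red 0, Blue 2, Green 0, Gold 8, Silver 6, Violet 6, Amber 6 (total 28).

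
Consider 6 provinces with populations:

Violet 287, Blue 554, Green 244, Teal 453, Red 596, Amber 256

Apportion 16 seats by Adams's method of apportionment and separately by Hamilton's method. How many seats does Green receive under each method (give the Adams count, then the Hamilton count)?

Adams: Violet 2, Blue 3, Green 2, Teal 3, Red 4, Amber 2.
Hamilton: Violet 2, Blue 4, Green 1, Teal 3, Red 4, Amber 2.
Green gets 2 under Adams and 1 under Hamilton.

2 and 1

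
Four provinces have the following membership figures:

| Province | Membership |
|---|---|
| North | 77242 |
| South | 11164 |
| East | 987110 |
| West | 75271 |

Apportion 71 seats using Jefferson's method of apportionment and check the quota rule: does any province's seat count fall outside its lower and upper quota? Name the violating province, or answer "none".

East

Standard quotas: North 4.766, South 0.689, East 60.902, West 4.644.
Jefferson allocation: North 4, South 0, East 63, West 4.
East has quota 60.902 (lower 60, upper 61) but receives 63 — outside the quota interval.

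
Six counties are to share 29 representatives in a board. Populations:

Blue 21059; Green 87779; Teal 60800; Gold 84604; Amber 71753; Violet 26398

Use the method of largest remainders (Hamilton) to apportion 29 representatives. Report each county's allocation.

Standard divisor: 352393 ÷ 29 ≈ 12151.483.
Standard quotas: Blue 1.7330, Green 7.2237, Teal 5.0035, Gold 6.9624, Amber 5.9049, Violet 2.1724.
Lower quotas: Blue 1, Green 7, Teal 5, Gold 6, Amber 5, Violet 2 (sum 26, leaving 3 seats).
Remainders in descending order: Gold 0.9624, Amber 0.9049, Blue 0.7330, Green 0.2237, Violet 0.1724, Teal 0.0035.
Largest remainders: Gold, Amber, Blue receive the extra seats.

Blue=2, Green=7, Teal=5, Gold=7, Amber=6, Violet=2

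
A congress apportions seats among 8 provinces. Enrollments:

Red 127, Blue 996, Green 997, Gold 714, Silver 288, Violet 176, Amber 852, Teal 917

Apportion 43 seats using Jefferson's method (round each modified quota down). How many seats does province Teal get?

8

Standard divisor 5067/43 ≈ 117.837; standard quotas: Red 1.078, Blue 8.452, Green 8.461, Gold 6.059, Silver 2.444, Violet 1.494, Amber 7.230, Teal 7.782.
Rounding down gives 1, 8, 8, 6, 2, 1, 7, 7 = 40 seats, so the divisor must be adjusted.
With modified divisor 110: modified quotas Red 1.155, Blue 9.055, Green 9.064, Gold 6.491, Silver 2.618, Violet 1.600, Amber 7.745, Teal 8.336.
Rounding down: Red 1, Blue 9, Green 9, Gold 6, Silver 2, Violet 1, Amber 7, Teal 8 (total 43).
Teal receives 8.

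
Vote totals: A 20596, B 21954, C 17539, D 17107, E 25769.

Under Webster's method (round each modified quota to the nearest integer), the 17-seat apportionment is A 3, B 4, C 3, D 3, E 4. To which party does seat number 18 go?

A

Priority for the next seat is population ÷ (current seats + 0.5).
Priorities: A 5884.571, B 4878.667, C 5011.143, D 4887.714, E 5726.444.
Highest priority: A.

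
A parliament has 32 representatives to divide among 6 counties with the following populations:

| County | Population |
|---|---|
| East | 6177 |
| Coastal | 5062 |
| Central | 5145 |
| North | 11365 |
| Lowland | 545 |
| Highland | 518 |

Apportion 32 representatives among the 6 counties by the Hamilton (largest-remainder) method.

East 7; Coastal 6; Central 6; North 13; Lowland 0; Highland 0

Total 28812; standard divisor 28812/32 ≈ 900.375.
Standard quotas: East 6.8605, Coastal 5.6221, Central 5.7143, North 12.6225, Lowland 0.6053, Highland 0.5753.
Lower quotas: East 6, Coastal 5, Central 5, North 12, Lowland 0, Highland 0 (sum 28, leaving 4 seats).
Remainders in descending order: East 0.8605, Central 0.7143, North 0.6225, Coastal 0.6221, Lowland 0.6053, Highland 0.5753.
The surplus seats go to East, Central, North, Coastal.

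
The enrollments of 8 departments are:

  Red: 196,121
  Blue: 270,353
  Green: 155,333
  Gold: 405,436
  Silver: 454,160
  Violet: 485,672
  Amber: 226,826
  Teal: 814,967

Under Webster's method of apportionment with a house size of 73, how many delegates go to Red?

Standard divisor 3008868/73 ≈ 41217.37; standard quotas: Red 4.758, Blue 6.559, Green 3.769, Gold 9.837, Silver 11.019, Violet 11.783, Amber 5.503, Teal 19.772.
Rounding to the nearest integer gives 5, 7, 4, 10, 11, 12, 6, 20 = 75 seats, so the divisor must be adjusted.
With modified divisor 41733.1: modified quotas Red 4.699, Blue 6.478, Green 3.722, Gold 9.715, Silver 10.882, Violet 11.638, Amber 5.435, Teal 19.528.
Rounding to the nearest integer: Red 5, Blue 6, Green 4, Gold 10, Silver 11, Violet 12, Amber 5, Teal 20 (total 73).
Red receives 5.

5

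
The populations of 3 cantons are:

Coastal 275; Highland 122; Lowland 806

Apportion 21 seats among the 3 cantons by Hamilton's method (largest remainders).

Total 1203; standard divisor 1203/21 ≈ 57.286.
Standard quotas: Coastal 4.800, Highland 2.130, Lowland 14.070.
Lower quotas: Coastal 4, Highland 2, Lowland 14 (sum 20, leaving 1 seat).
Remainders in descending order: Coastal 0.800, Highland 0.130, Lowland 0.070.
The surplus seat goes to Coastal.

Coastal 5; Highland 2; Lowland 14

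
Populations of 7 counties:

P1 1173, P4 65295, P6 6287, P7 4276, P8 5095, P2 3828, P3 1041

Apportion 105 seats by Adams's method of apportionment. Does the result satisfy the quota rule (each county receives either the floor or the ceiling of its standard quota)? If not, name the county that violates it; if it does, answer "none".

Standard quotas: P1 1.416, P4 78.809, P6 7.588, P7 5.161, P8 6.149, P2 4.620, P3 1.256.
Adams allocation: P1 2, P4 77, P6 8, P7 5, P8 6, P2 5, P3 2.
P4 has quota 78.809 (lower 78, upper 79) but receives 77 — outside the quota interval.

P4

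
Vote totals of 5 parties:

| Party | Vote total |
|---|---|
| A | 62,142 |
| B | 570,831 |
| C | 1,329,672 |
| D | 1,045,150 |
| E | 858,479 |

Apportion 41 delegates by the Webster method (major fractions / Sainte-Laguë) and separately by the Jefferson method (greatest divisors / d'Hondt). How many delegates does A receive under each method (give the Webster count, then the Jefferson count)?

1 and 0

Webster: A 1, B 6, C 14, D 11, E 9.
Jefferson: A 0, B 6, C 15, D 11, E 9.
A gets 1 under Webster and 0 under Jefferson.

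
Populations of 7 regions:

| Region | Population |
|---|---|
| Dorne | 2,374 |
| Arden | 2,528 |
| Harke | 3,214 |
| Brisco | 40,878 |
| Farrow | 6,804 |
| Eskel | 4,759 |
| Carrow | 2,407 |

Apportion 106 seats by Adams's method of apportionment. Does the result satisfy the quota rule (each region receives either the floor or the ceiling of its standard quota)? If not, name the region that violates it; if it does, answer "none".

Brisco

Standard quotas: Dorne 3.997, Arden 4.256, Harke 5.411, Brisco 68.818, Farrow 11.455, Eskel 8.012, Carrow 4.052.
Adams allocation: Dorne 4, Arden 5, Harke 6, Brisco 67, Farrow 12, Eskel 8, Carrow 4.
Brisco has quota 68.818 (lower 68, upper 69) but receives 67 — outside the quota interval.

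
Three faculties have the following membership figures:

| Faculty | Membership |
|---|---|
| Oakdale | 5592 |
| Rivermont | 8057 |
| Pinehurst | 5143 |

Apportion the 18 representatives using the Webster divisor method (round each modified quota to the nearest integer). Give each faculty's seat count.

Standard divisor 18792/18 ≈ 1044; standard quotas: Oakdale 5.356, Rivermont 7.717, Pinehurst 4.926.
Rounding to the nearest integer gives Oakdale 5, Rivermont 8, Pinehurst 5 — total 18, matching the house size, so no adjustment is needed.

Oakdale 5, Rivermont 8, Pinehurst 5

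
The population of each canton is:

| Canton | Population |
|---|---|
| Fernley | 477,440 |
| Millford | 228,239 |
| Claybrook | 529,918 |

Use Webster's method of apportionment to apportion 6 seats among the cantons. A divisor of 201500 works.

With modified divisor 201500: modified quotas Fernley 2.369, Millford 1.133, Claybrook 2.630.
Rounding to the nearest integer: Fernley 2, Millford 1, Claybrook 3 (total 6).

Fernley 2, Millford 1, Claybrook 3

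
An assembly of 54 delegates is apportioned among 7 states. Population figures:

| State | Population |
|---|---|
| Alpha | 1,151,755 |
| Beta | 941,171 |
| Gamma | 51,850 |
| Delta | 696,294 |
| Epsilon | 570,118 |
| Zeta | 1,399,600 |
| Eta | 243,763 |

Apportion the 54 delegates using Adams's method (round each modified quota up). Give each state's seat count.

Standard divisor 5054551/54 ≈ 93602.796; standard quotas: Alpha 12.305, Beta 10.055, Gamma 0.554, Delta 7.439, Epsilon 6.091, Zeta 14.953, Eta 2.604.
Rounding up gives 13, 11, 1, 8, 7, 15, 3 = 58 seats, so the divisor must be adjusted.
With modified divisor 99821.2: modified quotas Alpha 11.538, Beta 9.429, Gamma 0.519, Delta 6.975, Epsilon 5.711, Zeta 14.021, Eta 2.442.
Rounding up: Alpha 12, Beta 10, Gamma 1, Delta 7, Epsilon 6, Zeta 15, Eta 3 (total 54).

Alpha 12; Beta 10; Gamma 1; Delta 7; Epsilon 6; Zeta 15; Eta 3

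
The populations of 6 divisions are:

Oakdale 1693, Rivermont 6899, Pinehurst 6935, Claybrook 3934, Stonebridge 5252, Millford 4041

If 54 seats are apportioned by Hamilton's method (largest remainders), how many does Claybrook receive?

7

Total 28754; standard divisor 28754/54 ≈ 532.481.
Standard quotas: Oakdale 3.1795, Rivermont 12.9563, Pinehurst 13.0239, Claybrook 7.3881, Stonebridge 9.8633, Millford 7.5890.
Lower quotas: Oakdale 3, Rivermont 12, Pinehurst 13, Claybrook 7, Stonebridge 9, Millford 7 (sum 51, leaving 3 seats).
Remainders in descending order: Rivermont 0.9563, Stonebridge 0.8633, Millford 0.5890, Claybrook 0.3881, Oakdale 0.1795, Pinehurst 0.0239.
The surplus seats go to Rivermont, Stonebridge, Millford.
Claybrook receives 7.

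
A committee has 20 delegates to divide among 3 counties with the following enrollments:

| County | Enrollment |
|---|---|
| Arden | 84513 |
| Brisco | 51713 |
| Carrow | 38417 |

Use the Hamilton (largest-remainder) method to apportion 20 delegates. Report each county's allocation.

Arden: 10, Brisco: 6, Carrow: 4

Standard divisor: 174643 ÷ 20 ≈ 8732.15.
Standard quotas: Arden 9.6784, Brisco 5.9221, Carrow 4.3995.
Lower quotas: Arden 9, Brisco 5, Carrow 4 (sum 18, leaving 2 seats).
Remainders in descending order: Brisco 0.9221, Arden 0.6784, Carrow 0.3995.
The surplus seats go to Brisco, Arden.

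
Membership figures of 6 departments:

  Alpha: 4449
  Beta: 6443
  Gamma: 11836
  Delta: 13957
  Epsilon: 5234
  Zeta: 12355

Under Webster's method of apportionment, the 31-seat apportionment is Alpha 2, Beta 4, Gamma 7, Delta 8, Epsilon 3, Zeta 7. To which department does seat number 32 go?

Alpha

Priority for the next seat is population ÷ (current seats + 0.5).
Priorities: Alpha 1779.600, Beta 1431.778, Gamma 1578.133, Delta 1642.000, Epsilon 1495.429, Zeta 1647.333.
Highest priority: Alpha.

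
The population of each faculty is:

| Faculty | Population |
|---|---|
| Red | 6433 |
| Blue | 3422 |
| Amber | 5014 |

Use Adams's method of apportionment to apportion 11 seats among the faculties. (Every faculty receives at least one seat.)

Red 4, Blue 3, Amber 4

Standard divisor 14869/11 ≈ 1351.727; standard quotas: Red 4.759, Blue 2.532, Amber 3.709.
Rounding up gives 5, 3, 4 = 12 seats, so the divisor must be adjusted.
With modified divisor 1640: modified quotas Red 3.923, Blue 2.087, Amber 3.057.
Rounding up: Red 4, Blue 3, Amber 4 (total 11).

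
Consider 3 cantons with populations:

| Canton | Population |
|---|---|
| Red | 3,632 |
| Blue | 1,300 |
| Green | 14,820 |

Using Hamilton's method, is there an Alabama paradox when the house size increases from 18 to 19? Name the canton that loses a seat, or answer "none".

none

At 18 seats: Red 3, Blue 1, Green 14.
At 19 seats: Red 4, Blue 1, Green 14.
No canton's allocation decreased.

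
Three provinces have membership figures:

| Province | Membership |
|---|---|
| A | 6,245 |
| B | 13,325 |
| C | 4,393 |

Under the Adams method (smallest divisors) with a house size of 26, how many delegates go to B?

Standard divisor 23963/26 ≈ 921.654; standard quotas: A 6.776, B 14.458, C 4.766.
Rounding up gives 7, 15, 5 = 27 seats, so the divisor must be adjusted.
With modified divisor 1000: modified quotas A 6.245, B 13.325, C 4.393.
Rounding up: A 7, B 14, C 5 (total 26).
B receives 14.

14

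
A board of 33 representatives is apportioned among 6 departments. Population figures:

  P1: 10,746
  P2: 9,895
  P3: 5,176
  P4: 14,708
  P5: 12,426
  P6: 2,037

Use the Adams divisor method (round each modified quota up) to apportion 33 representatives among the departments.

P1=6, P2=6, P3=3, P4=9, P5=7, P6=2

Standard divisor 54988/33 ≈ 1666.303; standard quotas: P1 6.449, P2 5.938, P3 3.106, P4 8.827, P5 7.457, P6 1.222.
Rounding up gives 7, 6, 4, 9, 8, 2 = 36 seats, so the divisor must be adjusted.
With modified divisor 1800: modified quotas P1 5.970, P2 5.497, P3 2.876, P4 8.171, P5 6.903, P6 1.132.
Rounding up: P1 6, P2 6, P3 3, P4 9, P5 7, P6 2 (total 33).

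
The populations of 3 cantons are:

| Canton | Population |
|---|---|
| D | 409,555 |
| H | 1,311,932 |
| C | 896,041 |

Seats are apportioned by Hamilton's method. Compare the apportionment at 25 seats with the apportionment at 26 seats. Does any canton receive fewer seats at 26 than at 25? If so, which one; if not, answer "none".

At 25 seats: D 4, H 12, C 9.
At 26 seats: D 4, H 13, C 9.
No canton's allocation decreased.

none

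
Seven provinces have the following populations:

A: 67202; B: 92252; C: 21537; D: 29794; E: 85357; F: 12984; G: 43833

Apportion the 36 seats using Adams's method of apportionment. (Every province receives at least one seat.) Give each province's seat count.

A=7, B=9, C=2, D=3, E=8, F=2, G=5

Standard divisor 352959/36 ≈ 9804.417; standard quotas: A 6.854, B 9.409, C 2.197, D 3.039, E 8.706, F 1.324, G 4.471.
Rounding up gives 7, 10, 3, 4, 9, 2, 5 = 40 seats, so the divisor must be adjusted.
With modified divisor 10900: modified quotas A 6.165, B 8.463, C 1.976, D 2.733, E 7.831, F 1.191, G 4.021.
Rounding up: A 7, B 9, C 2, D 3, E 8, F 2, G 5 (total 36).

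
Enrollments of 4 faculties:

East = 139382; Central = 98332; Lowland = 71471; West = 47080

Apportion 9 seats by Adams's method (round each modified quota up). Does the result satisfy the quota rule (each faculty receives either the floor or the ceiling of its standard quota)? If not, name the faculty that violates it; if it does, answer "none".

none

Standard quotas: East 3.521, Central 2.484, Lowland 1.806, West 1.189.
Adams allocation: East 3, Central 3, Lowland 2, West 1.
Every allocation lies between the lower and upper quota.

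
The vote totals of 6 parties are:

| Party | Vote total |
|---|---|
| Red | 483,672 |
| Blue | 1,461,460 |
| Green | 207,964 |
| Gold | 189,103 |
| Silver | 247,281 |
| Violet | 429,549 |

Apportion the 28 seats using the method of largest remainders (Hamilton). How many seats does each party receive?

Standard divisor: 3019029 ÷ 28 ≈ 107822.464.
Standard quotas: Red 4.4858, Blue 13.5543, Green 1.9288, Gold 1.7538, Silver 2.2934, Violet 3.9839.
Lower quotas: Red 4, Blue 13, Green 1, Gold 1, Silver 2, Violet 3 (sum 24, leaving 4 seats).
Remainders in descending order: Violet 0.9839, Green 0.9288, Gold 0.7538, Blue 0.5543, Red 0.4858, Silver 0.2934.
Largest remainders: Violet, Green, Gold, Blue receive the extra seats.

Red: 4, Blue: 14, Green: 2, Gold: 2, Silver: 2, Violet: 4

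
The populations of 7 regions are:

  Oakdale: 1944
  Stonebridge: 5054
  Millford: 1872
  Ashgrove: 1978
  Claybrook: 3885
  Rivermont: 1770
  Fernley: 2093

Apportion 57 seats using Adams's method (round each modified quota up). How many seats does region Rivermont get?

6

Standard divisor 18596/57 ≈ 326.246; standard quotas: Oakdale 5.959, Stonebridge 15.491, Millford 5.738, Ashgrove 6.063, Claybrook 11.908, Rivermont 5.425, Fernley 6.415.
Rounding up gives 6, 16, 6, 7, 12, 6, 7 = 60 seats, so the divisor must be adjusted.
With modified divisor 351: modified quotas Oakdale 5.538, Stonebridge 14.399, Millford 5.333, Ashgrove 5.635, Claybrook 11.068, Rivermont 5.043, Fernley 5.963.
Rounding up: Oakdale 6, Stonebridge 15, Millford 6, Ashgrove 6, Claybrook 12, Rivermont 6, Fernley 6 (total 57).
Rivermont receives 6.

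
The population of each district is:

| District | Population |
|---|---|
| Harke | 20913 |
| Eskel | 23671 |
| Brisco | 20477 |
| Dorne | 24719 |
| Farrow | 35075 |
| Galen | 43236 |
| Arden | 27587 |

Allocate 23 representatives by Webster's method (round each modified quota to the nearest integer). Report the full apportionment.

Standard divisor 195678/23 ≈ 8507.739; standard quotas: Harke 2.458, Eskel 2.782, Brisco 2.407, Dorne 2.905, Farrow 4.123, Galen 5.082, Arden 3.243.
Rounding to the nearest integer gives 2, 3, 2, 3, 4, 5, 3 = 22 seats, so the divisor must be adjusted.
With modified divisor 8280: modified quotas Harke 2.526, Eskel 2.859, Brisco 2.473, Dorne 2.985, Farrow 4.236, Galen 5.222, Arden 3.332.
Rounding to the nearest integer: Harke 3, Eskel 3, Brisco 2, Dorne 3, Farrow 4, Galen 5, Arden 3 (total 23).

Harke 3, Eskel 3, Brisco 2, Dorne 3, Farrow 4, Galen 5, Arden 3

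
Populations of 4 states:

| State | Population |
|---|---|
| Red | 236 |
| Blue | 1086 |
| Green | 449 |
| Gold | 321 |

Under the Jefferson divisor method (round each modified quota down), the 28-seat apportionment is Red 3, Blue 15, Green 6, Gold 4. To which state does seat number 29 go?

Priority for the next seat is population ÷ (current seats + 1).
Priorities: Red 59.000, Blue 67.875, Green 64.143, Gold 64.200.
Highest priority: Blue.

Blue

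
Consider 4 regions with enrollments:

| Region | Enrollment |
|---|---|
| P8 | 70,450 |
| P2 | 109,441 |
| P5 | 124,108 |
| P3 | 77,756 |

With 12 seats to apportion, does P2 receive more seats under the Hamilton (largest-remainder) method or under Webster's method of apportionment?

Hamilton: P8 2, P2 3, P5 4, P3 3.
Webster: P8 2, P2 4, P5 4, P3 2.
P2 gets 3 under Hamilton and 4 under Webster.

Webster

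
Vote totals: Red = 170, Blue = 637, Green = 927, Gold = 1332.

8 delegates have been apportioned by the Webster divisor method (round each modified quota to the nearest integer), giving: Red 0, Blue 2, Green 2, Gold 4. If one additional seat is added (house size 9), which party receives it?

Priority for the next seat is population ÷ (current seats + 0.5).
Priorities: Red 340.000, Blue 254.800, Green 370.800, Gold 296.000.
Highest priority: Green.

Green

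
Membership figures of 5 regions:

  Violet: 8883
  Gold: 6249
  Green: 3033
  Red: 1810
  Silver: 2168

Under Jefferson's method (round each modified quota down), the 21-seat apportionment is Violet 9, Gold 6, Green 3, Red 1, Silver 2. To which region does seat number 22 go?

Red

Priority for the next seat is population ÷ (current seats + 1).
Priorities: Violet 888.300, Gold 892.714, Green 758.250, Red 905.000, Silver 722.667.
Highest priority: Red.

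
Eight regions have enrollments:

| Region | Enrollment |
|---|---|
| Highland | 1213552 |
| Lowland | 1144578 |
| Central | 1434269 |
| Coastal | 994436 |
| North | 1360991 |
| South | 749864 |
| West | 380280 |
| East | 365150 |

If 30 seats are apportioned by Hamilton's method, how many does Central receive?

6

Total 7643120; standard divisor 7643120/30 ≈ 254770.667.
Standard quotas: Highland 4.7633, Lowland 4.4926, Central 5.6296, Coastal 3.9033, North 5.3420, South 2.9433, West 1.4926, East 1.4332.
Lower quotas: Highland 4, Lowland 4, Central 5, Coastal 3, North 5, South 2, West 1, East 1 (sum 25, leaving 5 seats).
Remainders in descending order: South 0.9433, Coastal 0.9033, Highland 0.7633, Central 0.6296, West 0.4926, Lowland 0.4926, East 0.4332, North 0.3420.
The surplus seats go to South, Coastal, Highland, Central, West.
Central receives 6.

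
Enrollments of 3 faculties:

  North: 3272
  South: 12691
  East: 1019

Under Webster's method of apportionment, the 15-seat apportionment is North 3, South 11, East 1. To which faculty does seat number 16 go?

Priority for the next seat is population ÷ (current seats + 0.5).
Priorities: North 934.857, South 1103.565, East 679.333.
Highest priority: South.

South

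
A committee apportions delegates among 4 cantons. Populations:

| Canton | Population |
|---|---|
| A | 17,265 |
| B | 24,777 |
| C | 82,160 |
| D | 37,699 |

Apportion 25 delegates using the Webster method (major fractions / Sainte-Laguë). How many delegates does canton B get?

Standard divisor 161901/25 ≈ 6476.04; standard quotas: A 2.666, B 3.826, C 12.687, D 5.821.
Rounding to the nearest integer gives 3, 4, 13, 6 = 26 seats, so the divisor must be adjusted.
With modified divisor 6700: modified quotas A 2.577, B 3.698, C 12.263, D 5.627.
Rounding to the nearest integer: A 3, B 4, C 12, D 6 (total 25).
B receives 4.

4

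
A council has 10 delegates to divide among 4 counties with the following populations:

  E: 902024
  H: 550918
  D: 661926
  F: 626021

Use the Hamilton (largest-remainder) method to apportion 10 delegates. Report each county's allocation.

The standard divisor is 2740889/10 ≈ 274088.9.
Standard quotas: E 3.2910, H 2.0100, D 2.4150, F 2.2840.
Lower quotas: E 3, H 2, D 2, F 2 (sum 9, leaving 1 seat).
Remainders in descending order: D 0.4150, E 0.2910, F 0.2840, H 0.0100.
Largest remainder: D receives the extra seat.

E 3, H 2, D 3, F 2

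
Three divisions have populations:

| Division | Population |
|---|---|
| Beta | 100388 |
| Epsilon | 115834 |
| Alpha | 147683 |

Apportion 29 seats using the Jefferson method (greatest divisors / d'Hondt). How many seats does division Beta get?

8

Standard divisor 363905/29 ≈ 12548.448; standard quotas: Beta 8.000, Epsilon 9.231, Alpha 11.769.
Rounding down gives 8, 9, 11 = 28 seats, so the divisor must be adjusted.
With modified divisor 11900: modified quotas Beta 8.436, Epsilon 9.734, Alpha 12.410.
Rounding down: Beta 8, Epsilon 9, Alpha 12 (total 29).
Beta receives 8.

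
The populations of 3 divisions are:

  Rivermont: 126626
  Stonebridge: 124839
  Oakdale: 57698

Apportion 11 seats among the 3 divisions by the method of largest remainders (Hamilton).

Total 309163; standard divisor 309163/11 ≈ 28105.727.
Standard quotas: Rivermont 4.5053, Stonebridge 4.4418, Oakdale 2.0529.
Lower quotas: Rivermont 4, Stonebridge 4, Oakdale 2 (sum 10, leaving 1 seat).
Remainders in descending order: Rivermont 0.5053, Stonebridge 0.4418, Oakdale 0.0529.
Largest remainder: Rivermont receives the extra seat.

Rivermont: 5, Stonebridge: 4, Oakdale: 2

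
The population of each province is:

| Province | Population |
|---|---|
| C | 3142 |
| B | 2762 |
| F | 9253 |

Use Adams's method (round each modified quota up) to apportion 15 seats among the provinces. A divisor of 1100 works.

With modified divisor 1100: modified quotas C 2.856, B 2.511, F 8.412.
Rounding up: C 3, B 3, F 9 (total 15).

C 3, B 3, F 9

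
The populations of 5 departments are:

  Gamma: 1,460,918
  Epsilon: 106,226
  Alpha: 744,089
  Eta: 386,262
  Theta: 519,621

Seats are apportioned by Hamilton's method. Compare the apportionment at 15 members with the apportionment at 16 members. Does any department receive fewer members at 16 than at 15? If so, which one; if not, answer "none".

At 15 seats: Gamma 7, Epsilon 1, Alpha 3, Eta 2, Theta 2.
At 16 seats: Gamma 7, Epsilon 0, Alpha 4, Eta 2, Theta 3.
Epsilon drops from 1 to 0.

Epsilon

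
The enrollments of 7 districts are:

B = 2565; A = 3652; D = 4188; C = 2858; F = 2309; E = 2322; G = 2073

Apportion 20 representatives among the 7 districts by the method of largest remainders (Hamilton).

B=3; A=4; D=4; C=3; F=2; E=2; G=2

Total 19967; standard divisor 19967/20 ≈ 998.35.
Standard quotas: B 2.569, A 3.658, D 4.195, C 2.863, F 2.313, E 2.326, G 2.076.
Lower quotas: B 2, A 3, D 4, C 2, F 2, E 2, G 2 (sum 17, leaving 3 seats).
Remainders in descending order: C 0.863, A 0.658, B 0.569, E 0.326, F 0.313, D 0.195, G 0.076.
The surplus seats go to C, A, B.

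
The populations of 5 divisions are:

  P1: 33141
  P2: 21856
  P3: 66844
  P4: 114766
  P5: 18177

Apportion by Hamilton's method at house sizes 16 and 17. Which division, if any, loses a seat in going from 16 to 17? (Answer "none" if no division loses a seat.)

At 16 seats: P1 2, P2 2, P3 4, P4 7, P5 1.
At 17 seats: P1 2, P2 1, P3 5, P4 8, P5 1.
P2 drops from 2 to 1.

P2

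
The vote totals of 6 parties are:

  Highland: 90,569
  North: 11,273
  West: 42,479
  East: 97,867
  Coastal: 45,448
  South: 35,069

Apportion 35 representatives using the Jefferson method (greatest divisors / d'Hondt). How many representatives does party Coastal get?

Standard divisor 322705/35 ≈ 9220.143; standard quotas: Highland 9.823, North 1.223, West 4.607, East 10.614, Coastal 4.929, South 3.804.
Rounding down gives 9, 1, 4, 10, 4, 3 = 31 seats, so the divisor must be adjusted.
With modified divisor 8600: modified quotas Highland 10.531, North 1.311, West 4.939, East 11.380, Coastal 5.285, South 4.078.
Rounding down: Highland 10, North 1, West 4, East 11, Coastal 5, South 4 (total 35).
Coastal receives 5.

5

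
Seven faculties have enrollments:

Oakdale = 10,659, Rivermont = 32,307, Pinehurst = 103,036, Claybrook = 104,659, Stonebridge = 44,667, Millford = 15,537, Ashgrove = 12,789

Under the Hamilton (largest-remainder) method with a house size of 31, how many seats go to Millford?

Total 323654; standard divisor 323654/31 ≈ 10440.452.
Standard quotas: Oakdale 1.0209, Rivermont 3.0944, Pinehurst 9.8689, Claybrook 10.0244, Stonebridge 4.2783, Millford 1.4882, Ashgrove 1.2249.
Lower quotas: Oakdale 1, Rivermont 3, Pinehurst 9, Claybrook 10, Stonebridge 4, Millford 1, Ashgrove 1 (sum 29, leaving 2 seats).
Remainders in descending order: Pinehurst 0.8689, Millford 0.4882, Stonebridge 0.2783, Ashgrove 0.2249, Rivermont 0.0944, Claybrook 0.0244, Oakdale 0.0209.
Largest remainders: Pinehurst, Millford receive the extra seats.
Millford receives 2.

2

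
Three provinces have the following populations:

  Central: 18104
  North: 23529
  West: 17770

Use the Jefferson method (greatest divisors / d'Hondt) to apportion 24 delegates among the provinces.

Standard divisor 59403/24 ≈ 2475.125; standard quotas: Central 7.314, North 9.506, West 7.179.
Rounding down gives 7, 9, 7 = 23 seats, so the divisor must be adjusted.
With modified divisor 2300: modified quotas Central 7.871, North 10.230, West 7.726.
Rounding down: Central 7, North 10, West 7 (total 24).

Central 7, North 10, West 7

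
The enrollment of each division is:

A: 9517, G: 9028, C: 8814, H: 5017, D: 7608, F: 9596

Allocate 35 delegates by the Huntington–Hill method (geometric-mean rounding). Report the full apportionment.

A 7, G 6, C 6, H 4, D 5, F 7

With divisor 1421: modified quotas A 6.697, G 6.353, C 6.203, H 3.531, D 5.354, F 6.753.
Geometric-mean thresholds: A √(6·7)=6.481, G √(6·7)=6.481, C √(6·7)=6.481, H √(3·4)=3.464, D √(5·6)=5.477, F √(6·7)=6.481.
Each quota rounded against its threshold gives A 7, G 6, C 6, H 4, D 5, F 7 (total 35).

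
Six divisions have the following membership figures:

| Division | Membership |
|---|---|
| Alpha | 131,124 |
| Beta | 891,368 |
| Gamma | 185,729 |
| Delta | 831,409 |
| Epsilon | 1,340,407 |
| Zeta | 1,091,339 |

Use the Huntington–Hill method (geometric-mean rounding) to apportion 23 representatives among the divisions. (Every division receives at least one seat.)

With divisor 199283: modified quotas Alpha 0.658, Beta 4.473, Gamma 0.932, Delta 4.172, Epsilon 6.726, Zeta 5.476.
Geometric-mean thresholds: Alpha (min 1), Beta √(4·5)=4.472, Gamma (min 1), Delta √(4·5)=4.472, Epsilon √(6·7)=6.481, Zeta √(5·6)=5.477.
Each quota rounded against its threshold gives Alpha 1, Beta 5, Gamma 1, Delta 4, Epsilon 7, Zeta 5 (total 23).

Alpha: 1, Beta: 5, Gamma: 1, Delta: 4, Epsilon: 7, Zeta: 5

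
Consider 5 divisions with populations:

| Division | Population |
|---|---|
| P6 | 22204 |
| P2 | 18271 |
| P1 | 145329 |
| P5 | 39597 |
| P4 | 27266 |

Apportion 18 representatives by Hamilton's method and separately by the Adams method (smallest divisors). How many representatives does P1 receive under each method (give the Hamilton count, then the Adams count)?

10 and 9

Hamilton: P6 2, P2 1, P1 10, P5 3, P4 2.
Adams: P6 2, P2 2, P1 9, P5 3, P4 2.
P1 gets 10 under Hamilton and 9 under Adams.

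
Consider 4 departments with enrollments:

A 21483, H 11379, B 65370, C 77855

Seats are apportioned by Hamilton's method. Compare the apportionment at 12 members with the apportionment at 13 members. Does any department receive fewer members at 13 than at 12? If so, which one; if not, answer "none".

At 12 seats: A 2, H 1, B 4, C 5.
At 13 seats: A 1, H 1, B 5, C 6.
A drops from 2 to 1.

A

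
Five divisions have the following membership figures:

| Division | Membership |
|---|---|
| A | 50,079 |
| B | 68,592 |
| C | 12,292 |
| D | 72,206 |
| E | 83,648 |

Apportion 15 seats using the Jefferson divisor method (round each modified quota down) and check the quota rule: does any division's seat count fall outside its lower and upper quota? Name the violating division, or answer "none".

none

Standard quotas: A 2.619, B 3.587, C 0.643, D 3.776, E 4.375.
Jefferson allocation: A 2, B 4, C 0, D 4, E 5.
Every allocation lies between the lower and upper quota.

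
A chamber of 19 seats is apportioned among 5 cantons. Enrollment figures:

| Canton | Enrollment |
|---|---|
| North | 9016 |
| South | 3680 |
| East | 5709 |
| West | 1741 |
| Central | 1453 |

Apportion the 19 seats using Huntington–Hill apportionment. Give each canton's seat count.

North 8; South 3; East 5; West 2; Central 1

With divisor 1134: modified quotas North 7.951, South 3.245, East 5.034, West 1.535, Central 1.281.
Geometric-mean thresholds: North √(7·8)=7.483, South √(3·4)=3.464, East √(5·6)=5.477, West √(1·2)=1.414, Central √(1·2)=1.414.
Each quota rounded against its threshold gives North 8, South 3, East 5, West 2, Central 1 (total 19).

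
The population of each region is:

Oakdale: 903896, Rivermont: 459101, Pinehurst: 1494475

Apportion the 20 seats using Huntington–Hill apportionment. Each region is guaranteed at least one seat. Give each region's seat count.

Oakdale=6, Rivermont=3, Pinehurst=11

With divisor 140983: modified quotas Oakdale 6.411, Rivermont 3.256, Pinehurst 10.600.
Geometric-mean thresholds: Oakdale √(6·7)=6.481, Rivermont √(3·4)=3.464, Pinehurst √(10·11)=10.488.
Each quota rounded against its threshold gives Oakdale 6, Rivermont 3, Pinehurst 11 (total 20).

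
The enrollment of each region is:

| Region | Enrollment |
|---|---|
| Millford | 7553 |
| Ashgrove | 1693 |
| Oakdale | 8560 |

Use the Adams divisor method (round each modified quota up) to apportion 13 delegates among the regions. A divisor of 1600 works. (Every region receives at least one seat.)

With modified divisor 1600: modified quotas Millford 4.721, Ashgrove 1.058, Oakdale 5.350.
Rounding up: Millford 5, Ashgrove 2, Oakdale 6 (total 13).

Millford 5, Ashgrove 2, Oakdale 6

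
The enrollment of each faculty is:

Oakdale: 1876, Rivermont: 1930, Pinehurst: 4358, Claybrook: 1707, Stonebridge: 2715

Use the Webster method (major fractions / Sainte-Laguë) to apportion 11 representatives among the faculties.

Oakdale 2, Rivermont 2, Pinehurst 4, Claybrook 1, Stonebridge 2

Standard divisor 12586/11 ≈ 1144.182; standard quotas: Oakdale 1.640, Rivermont 1.687, Pinehurst 3.809, Claybrook 1.492, Stonebridge 2.373.
Rounding to the nearest integer gives Oakdale 2, Rivermont 2, Pinehurst 4, Claybrook 1, Stonebridge 2 — total 11, matching the house size, so no adjustment is needed.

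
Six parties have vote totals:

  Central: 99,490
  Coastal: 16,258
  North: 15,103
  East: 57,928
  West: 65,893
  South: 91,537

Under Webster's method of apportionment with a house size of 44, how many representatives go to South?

12

Standard divisor 346209/44 ≈ 7868.386; standard quotas: Central 12.644, Coastal 2.066, North 1.919, East 7.362, West 8.374, South 11.634.
Rounding to the nearest integer gives Central 13, Coastal 2, North 2, East 7, West 8, South 12 — total 44, matching the house size, so no adjustment is needed.
South receives 12.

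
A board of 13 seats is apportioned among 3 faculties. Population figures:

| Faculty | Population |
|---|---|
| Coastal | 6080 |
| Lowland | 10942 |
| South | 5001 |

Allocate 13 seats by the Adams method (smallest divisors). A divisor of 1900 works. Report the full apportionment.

Coastal: 4, Lowland: 6, South: 3

With modified divisor 1900: modified quotas Coastal 3.200, Lowland 5.759, South 2.632.
Rounding up: Coastal 4, Lowland 6, South 3 (total 13).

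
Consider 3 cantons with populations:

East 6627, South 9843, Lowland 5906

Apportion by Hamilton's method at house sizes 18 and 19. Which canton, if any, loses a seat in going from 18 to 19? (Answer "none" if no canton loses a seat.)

none

At 18 seats: East 5, South 8, Lowland 5.
At 19 seats: East 6, South 8, Lowland 5.
No canton's allocation decreased.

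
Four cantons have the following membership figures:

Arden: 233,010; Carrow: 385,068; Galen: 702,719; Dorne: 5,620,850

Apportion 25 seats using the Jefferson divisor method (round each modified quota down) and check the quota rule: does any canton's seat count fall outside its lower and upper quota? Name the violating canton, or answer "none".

Dorne

Standard quotas: Arden 0.839, Carrow 1.387, Galen 2.531, Dorne 20.243.
Jefferson allocation: Arden 0, Carrow 1, Galen 2, Dorne 22.
Dorne has quota 20.243 (lower 20, upper 21) but receives 22 — outside the quota interval.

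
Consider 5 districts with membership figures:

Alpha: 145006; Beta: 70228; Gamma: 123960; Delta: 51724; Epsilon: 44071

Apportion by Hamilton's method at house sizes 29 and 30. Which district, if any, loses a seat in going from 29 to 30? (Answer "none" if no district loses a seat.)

none

At 29 seats: Alpha 10, Beta 5, Gamma 8, Delta 3, Epsilon 3.
At 30 seats: Alpha 10, Beta 5, Gamma 8, Delta 4, Epsilon 3.
No district's allocation decreased.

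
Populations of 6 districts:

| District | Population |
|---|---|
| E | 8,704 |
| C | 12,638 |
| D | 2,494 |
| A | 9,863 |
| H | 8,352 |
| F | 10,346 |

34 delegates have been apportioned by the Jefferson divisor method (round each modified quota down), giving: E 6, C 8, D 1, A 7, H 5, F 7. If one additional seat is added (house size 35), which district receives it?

C

Priority for the next seat is population ÷ (current seats + 1).
Priorities: E 1243.429, C 1404.222, D 1247.000, A 1232.875, H 1392.000, F 1293.250.
Highest priority: C.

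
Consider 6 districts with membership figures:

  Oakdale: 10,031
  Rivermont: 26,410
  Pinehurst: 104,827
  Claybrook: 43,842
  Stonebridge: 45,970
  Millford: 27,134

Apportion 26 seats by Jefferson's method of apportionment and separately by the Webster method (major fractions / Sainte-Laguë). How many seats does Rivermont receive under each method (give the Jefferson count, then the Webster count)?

2 and 3

Jefferson: Oakdale 1, Rivermont 2, Pinehurst 11, Claybrook 4, Stonebridge 5, Millford 3.
Webster: Oakdale 1, Rivermont 3, Pinehurst 10, Claybrook 4, Stonebridge 5, Millford 3.
Rivermont gets 2 under Jefferson and 3 under Webster.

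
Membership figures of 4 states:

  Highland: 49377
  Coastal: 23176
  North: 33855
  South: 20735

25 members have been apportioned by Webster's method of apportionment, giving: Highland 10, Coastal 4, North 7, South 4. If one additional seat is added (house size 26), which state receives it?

Coastal

Priority for the next seat is population ÷ (current seats + 0.5).
Priorities: Highland 4702.571, Coastal 5150.222, North 4514.000, South 4607.778.
Highest priority: Coastal.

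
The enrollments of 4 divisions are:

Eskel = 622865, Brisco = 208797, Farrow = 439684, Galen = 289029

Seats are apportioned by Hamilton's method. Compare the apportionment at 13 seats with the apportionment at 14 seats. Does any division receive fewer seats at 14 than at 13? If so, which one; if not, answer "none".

none

At 13 seats: Eskel 5, Brisco 2, Farrow 4, Galen 2.
At 14 seats: Eskel 5, Brisco 2, Farrow 4, Galen 3.
No division's allocation decreased.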